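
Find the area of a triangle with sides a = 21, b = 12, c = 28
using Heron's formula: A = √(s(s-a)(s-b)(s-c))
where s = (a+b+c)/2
s = (21 + 12 + 28)/2 = 61/2 = 30.5
s − a = 9.5, s − b = 18.5, s − c = 2.5
s(s−a)(s−b)(s−c) = 30.5·9.5·18.5·2.5 = 13400.9375
Area = √13400.9375 ≈ 115.762

s = 30.5, Area = 115.8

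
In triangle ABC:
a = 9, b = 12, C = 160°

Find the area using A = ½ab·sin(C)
A = ½·a·b·sin(C) = ½·9·12·sin(160°)
sin(160°) ≈ 0.34202
A ≈ ½·108·0.34202 = 54·0.34202 ≈ 18.4691

Area = 18.47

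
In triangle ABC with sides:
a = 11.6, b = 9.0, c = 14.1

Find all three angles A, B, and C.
Law of cosines for each angle (a² = 134.56, b² = 81, c² = 198.81):
cos(A) = (b² + c² − a²)/(2bc) = (81 + 198.81 − 134.56)/(2·9.0·14.1) = 145.25/253.8 ≈ 0.572301  ⇒  A ≈ 55.0892°
cos(B) = (a² + c² − b²)/(2ac) = (134.56 + 198.81 − 81)/(2·11.6·14.1) = 252.37/327.12 ≈ 0.771491  ⇒  B ≈ 39.5121°
cos(C) = (a² + b² − c²)/(2ab) = (134.56 + 81 − 198.81)/(2·11.6·9.0) = 16.75/208.8 ≈ 0.0802203  ⇒  C ≈ 85.3988°
Check: A + B + C ≈ 180°

A = 55.09°, B = 39.51°, C = 85.4°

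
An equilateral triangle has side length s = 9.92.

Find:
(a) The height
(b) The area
(a) The height splits the triangle into two 30-60-90 halves: h = s·√3/2 = 9.92·1.73205/2 ≈ 17.1819/2 ≈ 8.59097
(b) Area = (√3/4)·s² = (√3/4)·9.92² = (√3/4)·98.4064 ≈ 0.433013·98.4064 ≈ 42.6112

Height = 8.591, Area = 42.61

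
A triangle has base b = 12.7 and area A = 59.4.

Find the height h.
A = ½·b·h  ⇒  h = 2A/b = 2·59.4/12.7 = 118.8/12.7 ≈ 9.35433

h = 9.354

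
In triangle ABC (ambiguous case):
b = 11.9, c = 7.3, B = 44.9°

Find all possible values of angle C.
b/sin(B) = c/sin(C)  ⇒  sin(C) = c·sin(B)/b = 7.3·sin(44.9°)/11.9
sin(44.9°) ≈ 0.705872
sin(C) ≈ 7.3·0.705872/11.9 ≈ 5.15286/11.9 ≈ 0.433014
Candidate 1: C₁ = arcsin(0.433014) ≈ 25.659°  →  A = 180° − 44.9° − 25.659° ≈ 109.441° > 0, valid
Candidate 2: C₂ = 180° − C₁ ≈ 154.341°  →  A = 180° − 44.9° − 154.341° ≈ -19.241° ≤ 0, not a valid triangle

C = 25.66° (one solution)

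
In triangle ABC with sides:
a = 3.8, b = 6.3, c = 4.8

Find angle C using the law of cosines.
c² = a² + b² − 2ab·cos(C)  ⇒  cos(C) = (a² + b² − c²)/(2ab)
cos(C) = (3.8² + 6.3² − 4.8²)/(2·3.8·6.3) = (14.44 + 39.69 − 23.04)/47.88 = 31.09/47.88 ≈ 0.649332
C = arccos(0.649332) ≈ 49.5088°

C = 49.51°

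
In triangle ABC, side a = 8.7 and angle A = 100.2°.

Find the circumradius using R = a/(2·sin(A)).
R = a/(2·sin(A)) = 8.7/(2·sin(100.2°))
sin(100.2°) ≈ 0.984196
R ≈ 8.7/(2·0.984196) = 8.7/1.96839 ≈ 4.41985

R = 4.42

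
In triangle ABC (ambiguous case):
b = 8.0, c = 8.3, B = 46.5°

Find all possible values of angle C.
b/sin(B) = c/sin(C)  ⇒  sin(C) = c·sin(B)/b = 8.3·sin(46.5°)/8.0
sin(46.5°) ≈ 0.725374
sin(C) ≈ 8.3·0.725374/8.0 ≈ 6.02061/8.0 ≈ 0.752576
Candidate 1: C₁ = arcsin(0.752576) ≈ 48.814°  →  A = 180° − 46.5° − 48.814° ≈ 84.686° > 0, valid
Candidate 2: C₂ = 180° − C₁ ≈ 131.186°  →  A = 180° − 46.5° − 131.186° ≈ 2.31401° > 0, valid

C = 48.81° or C = 131.2° (two solutions)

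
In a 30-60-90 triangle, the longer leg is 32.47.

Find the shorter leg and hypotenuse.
In a 30-60-90 triangle the sides are in ratio 1 : √3 : 2, so short leg = long leg/√3 and hypotenuse = 2·(short leg).
Short leg = 32.47/√3 ≈ 32.47/1.73205 ≈ 18.7466
Hypotenuse = 2·18.7466 ≈ 37.4931

Short leg = 18.75, Hypotenuse = 37.49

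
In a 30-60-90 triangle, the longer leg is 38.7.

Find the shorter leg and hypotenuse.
In a 30-60-90 triangle the sides are in ratio 1 : √3 : 2, so short leg = long leg/√3 and hypotenuse = 2·(short leg).
Short leg = 38.7/√3 ≈ 38.7/1.73205 ≈ 22.3435
Hypotenuse = 2·22.3435 ≈ 44.6869

Short leg = 22.34, Hypotenuse = 44.69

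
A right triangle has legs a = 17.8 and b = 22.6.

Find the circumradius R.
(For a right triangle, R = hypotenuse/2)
Hypotenuse c = √(a² + b²) = √(316.84 + 510.76) = √827.6 ≈ 28.768
R = c/2 ≈ 28.768/2 ≈ 14.384

R = 14.38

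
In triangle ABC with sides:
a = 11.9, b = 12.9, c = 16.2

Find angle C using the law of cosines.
c² = a² + b² − 2ab·cos(C)  ⇒  cos(C) = (a² + b² − c²)/(2ab)
cos(C) = (11.9² + 12.9² − 16.2²)/(2·11.9·12.9) = (141.61 + 166.41 − 262.44)/307.02 = 45.58/307.02 ≈ 0.148459
C = arccos(0.148459) ≈ 81.4623°

C = 81.46°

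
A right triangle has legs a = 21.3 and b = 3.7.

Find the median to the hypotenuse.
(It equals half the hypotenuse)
Hypotenuse c = √(a² + b²) = √(453.69 + 13.69) = √467.38 ≈ 21.619
Median to hypotenuse = c/2 ≈ 21.619/2 ≈ 10.8095

Median = 10.81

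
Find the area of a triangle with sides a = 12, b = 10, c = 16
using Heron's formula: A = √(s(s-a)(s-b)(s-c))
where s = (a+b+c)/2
s = (12 + 10 + 16)/2 = 38/2 = 19
s − a = 7, s − b = 9, s − c = 3
s(s−a)(s−b)(s−c) = 19·7·9·3 = 3591
Area = √3591 ≈ 59.925

s = 19.0, Area = 59.92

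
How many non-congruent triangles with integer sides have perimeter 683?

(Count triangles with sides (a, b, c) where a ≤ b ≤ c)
Let a ≤ b ≤ c with a + b + c = 683. The only binding inequality is a + b > c, i.e. 683 − c > c, so c < 683/2; and c ≥ 683/3 since c is the largest side.
So 228 ≤ c ≤ 341. For each c, b runs from ⌈(683 − c)/2⌉ up to c (then a = 683 − b − c satisfies 1 ≤ a ≤ b automatically), giving c − ⌈(683 − c)/2⌉ + 1 choices.
Summing over c: 1 + 3 + 4 + 6 + … + 169 + 171  (114 terms, c = 228, …, 341) = 9804
Check (closed form: nearest integer to p²/48 for even p, (p+3)²/48 for odd p): (683+3)²/48 = 686²/48 = 470596/48 ≈ 9804.08 → 9804

9804 triangles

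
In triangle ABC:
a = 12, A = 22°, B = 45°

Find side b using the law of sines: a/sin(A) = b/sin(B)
a/sin(A) = b/sin(B)  ⇒  b = a·sin(B)/sin(A) = 12·sin(45°)/sin(22°)
sin(45°) ≈ 0.707107, sin(22°) ≈ 0.374607
b ≈ 12·0.707107/0.374607 ≈ 8.48528/0.374607 ≈ 22.6512

b = 22.65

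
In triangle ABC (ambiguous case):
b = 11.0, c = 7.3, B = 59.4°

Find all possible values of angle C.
b/sin(B) = c/sin(C)  ⇒  sin(C) = c·sin(B)/b = 7.3·sin(59.4°)/11.0
sin(59.4°) ≈ 0.860742
sin(C) ≈ 7.3·0.860742/11.0 ≈ 6.28342/11.0 ≈ 0.57122
Candidate 1: C₁ = arcsin(0.57122) ≈ 34.8353°  →  A = 180° − 59.4° − 34.8353° ≈ 85.7647° > 0, valid
Candidate 2: C₂ = 180° − C₁ ≈ 145.165°  →  A = 180° − 59.4° − 145.165° ≈ -24.5647° ≤ 0, not a valid triangle

C = 34.84° (one solution)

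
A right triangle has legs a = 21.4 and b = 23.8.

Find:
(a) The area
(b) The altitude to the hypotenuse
(a) The legs are perpendicular, so Area = ½·a·b = ½·21.4·23.8 = ½·509.32 = 254.66
(b) Hypotenuse c = √(a² + b²) = √(457.96 + 566.44) = √1024.4 ≈ 32.0062
    Area = ½·c·h_c  ⇒  h_c = 2·Area/c = 509.32/32.0062 ≈ 15.9131

Area = 254.66, h_c = 15.91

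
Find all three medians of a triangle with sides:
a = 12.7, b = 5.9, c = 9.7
Median formula: m_a = ½√(2b² + 2c² − a²) (and cyclically). a² = 161.29, b² = 34.81, c² = 94.09.
m_a = ½√(2·34.81 + 2·94.09 − 161.29) = ½√96.51 ≈ ½·9.82395 ≈ 4.91198
m_b = ½√(2·161.29 + 2·94.09 − 34.81) = ½√475.95 ≈ ½·21.8163 ≈ 10.9081
m_c = ½√(2·161.29 + 2·34.81 − 94.09) = ½√298.11 ≈ ½·17.2659 ≈ 8.63293

m_a = 4.912, m_b = 10.91, m_c = 8.633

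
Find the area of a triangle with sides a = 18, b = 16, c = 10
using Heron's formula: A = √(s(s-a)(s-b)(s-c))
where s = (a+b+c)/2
s = (18 + 16 + 10)/2 = 44/2 = 22
s − a = 4, s − b = 6, s − c = 12
s(s−a)(s−b)(s−c) = 22·4·6·12 = 6336
Area = √6336 ≈ 79.599

s = 22.0, Area = 79.6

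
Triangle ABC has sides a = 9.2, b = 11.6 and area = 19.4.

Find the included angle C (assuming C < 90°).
Area = ½·a·b·sin(C)  ⇒  sin(C) = 2·Area/(a·b) = 2·19.4/(9.2·11.6) = 38.8/106.72 ≈ 0.363568
C = arcsin(0.363568) ≈ 21.3195° (taking the acute solution since C < 90°)

C = 21.32°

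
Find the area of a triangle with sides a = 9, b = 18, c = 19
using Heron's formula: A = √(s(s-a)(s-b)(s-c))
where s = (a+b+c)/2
s = (9 + 18 + 19)/2 = 46/2 = 23
s − a = 14, s − b = 5, s − c = 4
s(s−a)(s−b)(s−c) = 23·14·5·4 = 6440
Area = √6440 ≈ 80.2496

s = 23.0, Area = 80.25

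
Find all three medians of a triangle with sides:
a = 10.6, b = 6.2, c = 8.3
Median formula: m_a = ½√(2b² + 2c² − a²) (and cyclically). a² = 112.36, b² = 38.44, c² = 68.89.
m_a = ½√(2·38.44 + 2·68.89 − 112.36) = ½√102.3 ≈ ½·10.1143 ≈ 5.05717
m_b = ½√(2·112.36 + 2·68.89 − 38.44) = ½√324.06 ≈ ½·18.0017 ≈ 9.00083
m_c = ½√(2·112.36 + 2·38.44 − 68.89) = ½√232.71 ≈ ½·15.2548 ≈ 7.62742

m_a = 5.057, m_b = 9.001, m_c = 7.627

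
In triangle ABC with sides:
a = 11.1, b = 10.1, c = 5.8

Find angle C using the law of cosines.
c² = a² + b² − 2ab·cos(C)  ⇒  cos(C) = (a² + b² − c²)/(2ab)
cos(C) = (11.1² + 10.1² − 5.8²)/(2·11.1·10.1) = (123.21 + 102.01 − 33.64)/224.22 = 191.58/224.22 ≈ 0.854429
C = arccos(0.854429) ≈ 31.3033°

C = 31.3°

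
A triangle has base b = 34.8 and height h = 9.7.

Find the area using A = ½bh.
A = ½·b·h = ½·34.8·9.7 = ½·337.56 = 168.78

Area = 168.78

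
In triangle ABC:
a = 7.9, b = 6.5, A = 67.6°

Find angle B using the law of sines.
a/sin(A) = b/sin(B)  ⇒  sin(B) = b·sin(A)/a = 6.5·sin(67.6°)/7.9
sin(67.6°) ≈ 0.924546
sin(B) ≈ 6.5·0.924546/7.9 ≈ 6.00955/7.9 ≈ 0.760702
B = arcsin(0.760702) ≈ 49.5262°
(Since b ≤ a we need B ≤ A, so the obtuse alternative 180° − 49.5262° ≈ 130.474° is rejected.)

B = 49.53°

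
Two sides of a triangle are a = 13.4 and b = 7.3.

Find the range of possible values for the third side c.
Triangle inequality: |a − b| < c < a + b
|a − b| = |13.4 − 7.3| = 6.1
a + b = 13.4 + 7.3 = 20.7

6.1 < c < 20.7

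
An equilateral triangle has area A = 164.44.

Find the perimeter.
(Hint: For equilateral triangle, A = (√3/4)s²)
A = (√3/4)s²  ⇒  s² = 4A/√3 = 4·164.44/√3 = 657.76/1.73205 ≈ 379.758
s ≈ √379.758 ≈ 19.4874
Perimeter = 3s ≈ 3·19.4874 ≈ 58.4621

Perimeter = 58.46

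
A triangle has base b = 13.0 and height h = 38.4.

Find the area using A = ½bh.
A = ½·b·h = ½·13.0·38.4 = ½·499.2 = 249.6

Area = 249.6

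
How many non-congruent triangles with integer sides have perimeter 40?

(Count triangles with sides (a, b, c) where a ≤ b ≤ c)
Let a ≤ b ≤ c with a + b + c = 40. The only binding inequality is a + b > c, i.e. 40 − c > c, so c < 40/2; and c ≥ 40/3 since c is the largest side.
So 14 ≤ c ≤ 19. For each c, b runs from ⌈(40 − c)/2⌉ up to c (then a = 40 − b − c satisfies 1 ≤ a ≤ b automatically), giving c − ⌈(40 − c)/2⌉ + 1 choices.
Summing over c: 2 + 3 + 5 + 6 + 8 + 9 = 33
Check (closed form: nearest integer to p²/48 for even p, (p+3)²/48 for odd p): 40²/48 = 1600/48 ≈ 33.33 → 33

33 triangles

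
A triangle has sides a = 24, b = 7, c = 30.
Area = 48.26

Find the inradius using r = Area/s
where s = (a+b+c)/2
s = (24 + 7 + 30)/2 = 61/2 = 30.5
r = Area/s = 48.26/30.5 ≈ 1.5823

r = 1.582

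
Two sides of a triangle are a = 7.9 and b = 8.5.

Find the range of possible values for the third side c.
Triangle inequality: |a − b| < c < a + b
|a − b| = |7.9 − 8.5| = 0.6
a + b = 7.9 + 8.5 = 16.4

0.6 < c < 16.4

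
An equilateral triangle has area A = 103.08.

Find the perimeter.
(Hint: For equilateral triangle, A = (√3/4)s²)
A = (√3/4)s²  ⇒  s² = 4A/√3 = 4·103.08/√3 = 412.32/1.73205 ≈ 238.053
s ≈ √238.053 ≈ 15.429
Perimeter = 3s ≈ 3·15.429 ≈ 46.2869

Perimeter = 46.29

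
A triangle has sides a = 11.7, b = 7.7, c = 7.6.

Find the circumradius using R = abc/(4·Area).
First find the area with Heron's formula.
s = (11.7 + 7.7 + 7.6)/2 = 13.5
Area = √(s(s−a)(s−b)(s−c)) = √(13.5·1.8·5.8·5.9) ≈ √831.546 ≈ 28.8365
abc = 11.7·7.7·7.6 = 684.684
R = abc/(4·Area) ≈ 684.684/(4·28.8365) = 684.684/115.346 ≈ 5.93591

R = 5.936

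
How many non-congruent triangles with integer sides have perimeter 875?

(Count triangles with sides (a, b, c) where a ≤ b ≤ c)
Let a ≤ b ≤ c with a + b + c = 875. The only binding inequality is a + b > c, i.e. 875 − c > c, so c < 875/2; and c ≥ 875/3 since c is the largest side.
So 292 ≤ c ≤ 437. For each c, b runs from ⌈(875 − c)/2⌉ up to c (then a = 875 − b − c satisfies 1 ≤ a ≤ b automatically), giving c − ⌈(875 − c)/2⌉ + 1 choices.
Summing over c: 1 + 3 + 4 + 6 + … + 217 + 219  (146 terms, c = 292, …, 437) = 16060
Check (closed form: nearest integer to p²/48 for even p, (p+3)²/48 for odd p): (875+3)²/48 = 878²/48 = 770884/48 ≈ 16060.08 → 16060

16060 triangles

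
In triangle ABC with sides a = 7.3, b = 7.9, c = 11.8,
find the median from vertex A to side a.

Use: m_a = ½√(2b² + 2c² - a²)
m_a = ½√(2·7.9² + 2·11.8² − 7.3²) = ½√(2·62.41 + 2·139.24 − 53.29) = ½√(124.82 + 278.48 − 53.29) = ½√350.01
√350.01 ≈ 18.7086, so m_a ≈ 9.35428

m_a = 9.354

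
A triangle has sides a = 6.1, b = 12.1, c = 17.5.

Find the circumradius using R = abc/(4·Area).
First find the area with Heron's formula.
s = (6.1 + 12.1 + 17.5)/2 = 17.85
Area = √(s(s−a)(s−b)(s−c)) = √(17.85·11.75·5.75·0.35) ≈ √422.097 ≈ 20.545
abc = 6.1·12.1·17.5 = 1291.675
R = abc/(4·Area) ≈ 1291.675/(4·20.545) = 1291.675/82.18 ≈ 15.7176

R = 15.72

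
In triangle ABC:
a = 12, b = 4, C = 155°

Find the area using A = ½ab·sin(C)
A = ½·a·b·sin(C) = ½·12·4·sin(155°)
sin(155°) ≈ 0.422618
A ≈ ½·48·0.422618 = 24·0.422618 ≈ 10.1428

Area = 10.14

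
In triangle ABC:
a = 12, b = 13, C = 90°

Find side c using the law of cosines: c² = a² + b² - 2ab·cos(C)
c² = 12² + 13² − 2·12·13·cos(90°)
cos(90°) ≈ 0
c² ≈ 144 + 169 − 312·(0) ≈ 313 − 0 ≈ 313
c ≈ √313 ≈ 17.6918

c = 17.69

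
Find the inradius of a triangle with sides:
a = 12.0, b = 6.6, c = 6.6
r = Area/s where s is the semi-perimeter.
s = (12.0 + 6.6 + 6.6)/2 = 25.2/2 = 12.6
Area = √(s(s−a)(s−b)(s−c)) = √(12.6·0.6·6·6) ≈ √272.16 ≈ 16.4973
r ≈ 16.4973/12.6 ≈ 1.30931

r = 1.309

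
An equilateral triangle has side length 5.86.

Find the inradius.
r = Area/s with s the semi-perimeter.
Area = (√3/4)·5.86² = (√3/4)·34.3396 ≈ 0.433013·34.3396 ≈ 14.8695
s = 3·5.86/2 = 8.79
r ≈ 14.8695/8.79 ≈ 1.69164
(Equivalently r = side/(2√3) = 5.86/3.4641 ≈ 1.69164.)

r = 1.692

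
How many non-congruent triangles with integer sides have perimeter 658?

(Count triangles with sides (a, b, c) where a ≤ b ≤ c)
Let a ≤ b ≤ c with a + b + c = 658. The only binding inequality is a + b > c, i.e. 658 − c > c, so c < 658/2; and c ≥ 658/3 since c is the largest side.
So 220 ≤ c ≤ 328. For each c, b runs from ⌈(658 − c)/2⌉ up to c (then a = 658 − b − c satisfies 1 ≤ a ≤ b automatically), giving c − ⌈(658 − c)/2⌉ + 1 choices.
Summing over c: 2 + 3 + 5 + 6 + … + 162 + 164  (109 terms, c = 220, …, 328) = 9020
Check (closed form: nearest integer to p²/48 for even p, (p+3)²/48 for odd p): 658²/48 = 432964/48 ≈ 9020.08 → 9020

9020 triangles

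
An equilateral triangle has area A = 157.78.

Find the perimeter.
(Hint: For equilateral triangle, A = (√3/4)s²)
A = (√3/4)s²  ⇒  s² = 4A/√3 = 4·157.78/√3 = 631.12/1.73205 ≈ 364.377
s ≈ √364.377 ≈ 19.0887
Perimeter = 3s ≈ 3·19.0887 ≈ 57.266

Perimeter = 57.27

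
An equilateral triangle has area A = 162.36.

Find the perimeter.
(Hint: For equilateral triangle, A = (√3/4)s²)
A = (√3/4)s²  ⇒  s² = 4A/√3 = 4·162.36/√3 = 649.44/1.73205 ≈ 374.954
s ≈ √374.954 ≈ 19.3637
Perimeter = 3s ≈ 3·19.3637 ≈ 58.0912

Perimeter = 58.09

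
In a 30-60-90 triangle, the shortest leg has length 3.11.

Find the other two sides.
In a 30-60-90 triangle the sides are in ratio 1 : √3 : 2 (short leg : long leg : hypotenuse).
Long leg = 3.11·√3 ≈ 3.11·1.73205 ≈ 5.38668
Hypotenuse = 2·3.11 = 6.22

Long leg = 3.11√3 = 5.387, Hypotenuse = 6.22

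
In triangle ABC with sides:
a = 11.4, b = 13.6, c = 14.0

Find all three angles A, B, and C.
Law of cosines for each angle (a² = 129.96, b² = 184.96, c² = 196):
cos(A) = (b² + c² − a²)/(2bc) = (184.96 + 196 − 129.96)/(2·13.6·14.0) = 251/380.8 ≈ 0.659139  ⇒  A ≈ 48.7658°
cos(B) = (a² + c² − b²)/(2ac) = (129.96 + 196 − 184.96)/(2·11.4·14.0) = 141/319.2 ≈ 0.441729  ⇒  B ≈ 63.7857°
cos(C) = (a² + b² − c²)/(2ab) = (129.96 + 184.96 − 196)/(2·11.4·13.6) = 118.92/310.08 ≈ 0.383514  ⇒  C ≈ 67.4485°
Check: A + B + C ≈ 180°

A = 48.77°, B = 63.79°, C = 67.45°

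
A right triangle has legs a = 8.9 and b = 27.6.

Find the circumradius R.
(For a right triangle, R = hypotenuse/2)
Hypotenuse c = √(a² + b²) = √(79.21 + 761.76) = √840.97 ≈ 28.9995
R = c/2 ≈ 28.9995/2 ≈ 14.4997

R = 14.5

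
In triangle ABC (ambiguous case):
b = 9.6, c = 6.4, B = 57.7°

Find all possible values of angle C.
b/sin(B) = c/sin(C)  ⇒  sin(C) = c·sin(B)/b = 6.4·sin(57.7°)/9.6
sin(57.7°) ≈ 0.845262
sin(C) ≈ 6.4·0.845262/9.6 ≈ 5.40968/9.6 ≈ 0.563508
Candidate 1: C₁ = arcsin(0.563508) ≈ 34.2987°  →  A = 180° − 57.7° − 34.2987° ≈ 88.0013° > 0, valid
Candidate 2: C₂ = 180° − C₁ ≈ 145.701°  →  A = 180° − 57.7° − 145.701° ≈ -23.4013° ≤ 0, not a valid triangle

C = 34.3° (one solution)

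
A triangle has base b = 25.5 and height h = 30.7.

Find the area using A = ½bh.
A = ½·b·h = ½·25.5·30.7 = ½·782.85 = 391.425

Area = 391.425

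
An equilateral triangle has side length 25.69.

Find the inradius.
r = Area/s with s the semi-perimeter.
Area = (√3/4)·25.69² = (√3/4)·659.9761 ≈ 0.433013·659.9761 ≈ 285.778
s = 3·25.69/2 = 38.535
r ≈ 285.778/38.535 ≈ 7.41606
(Equivalently r = side/(2√3) = 25.69/3.4641 ≈ 7.41606.)

r = 7.416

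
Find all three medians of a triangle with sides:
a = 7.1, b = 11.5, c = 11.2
Median formula: m_a = ½√(2b² + 2c² − a²) (and cyclically). a² = 50.41, b² = 132.25, c² = 125.44.
m_a = ½√(2·132.25 + 2·125.44 − 50.41) = ½√464.97 ≈ ½·21.5632 ≈ 10.7816
m_b = ½√(2·50.41 + 2·125.44 − 132.25) = ½√219.45 ≈ ½·14.8138 ≈ 7.40692
m_c = ½√(2·50.41 + 2·132.25 − 125.44) = ½√239.88 ≈ ½·15.4881 ≈ 7.74403

m_a = 10.78, m_b = 7.407, m_c = 7.744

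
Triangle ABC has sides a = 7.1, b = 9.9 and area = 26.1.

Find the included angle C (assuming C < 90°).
Area = ½·a·b·sin(C)  ⇒  sin(C) = 2·Area/(a·b) = 2·26.1/(7.1·9.9) = 52.2/70.29 ≈ 0.742638
C = arcsin(0.742638) ≈ 47.9566° (taking the acute solution since C < 90°)

C = 47.96°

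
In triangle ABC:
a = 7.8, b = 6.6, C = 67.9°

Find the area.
Two sides and the included angle (SAS): A = ½·a·b·sin(C) = ½·7.8·6.6·sin(67.9°)
sin(67.9°) ≈ 0.926529
A ≈ ½·51.48·0.926529 = 25.74·0.926529 ≈ 23.8488

Area = 23.85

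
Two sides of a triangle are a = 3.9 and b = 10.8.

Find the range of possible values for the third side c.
Triangle inequality: |a − b| < c < a + b
|a − b| = |3.9 − 10.8| = 6.9
a + b = 3.9 + 10.8 = 14.7

6.9 < c < 14.7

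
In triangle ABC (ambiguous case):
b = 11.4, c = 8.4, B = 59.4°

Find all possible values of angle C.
b/sin(B) = c/sin(C)  ⇒  sin(C) = c·sin(B)/b = 8.4·sin(59.4°)/11.4
sin(59.4°) ≈ 0.860742
sin(C) ≈ 8.4·0.860742/11.4 ≈ 7.23023/11.4 ≈ 0.634231
Candidate 1: C₁ = arcsin(0.634231) ≈ 39.363°  →  A = 180° − 59.4° − 39.363° ≈ 81.237° > 0, valid
Candidate 2: C₂ = 180° − C₁ ≈ 140.637°  →  A = 180° − 59.4° − 140.637° ≈ -20.037° ≤ 0, not a valid triangle

C = 39.36° (one solution)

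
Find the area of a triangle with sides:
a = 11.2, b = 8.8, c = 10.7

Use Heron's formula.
s = (11.2 + 8.8 + 10.7)/2 = 30.7/2 = 15.35
s − a = 4.15, s − b = 6.55, s − c = 4.65
s(s−a)(s−b)(s−c) = 15.35·4.15·6.55·4.65 ≈ 1940.22
Area = √1940.22 ≈ 44.0479

Area = 44.05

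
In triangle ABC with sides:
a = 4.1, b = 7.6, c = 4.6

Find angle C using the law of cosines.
c² = a² + b² − 2ab·cos(C)  ⇒  cos(C) = (a² + b² − c²)/(2ab)
cos(C) = (4.1² + 7.6² − 4.6²)/(2·4.1·7.6) = (16.81 + 57.76 − 21.16)/62.32 = 53.41/62.32 ≈ 0.857028
C = arccos(0.857028) ≈ 31.0155°

C = 31.02°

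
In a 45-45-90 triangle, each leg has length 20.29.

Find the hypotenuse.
In a 45-45-90 triangle the sides are in ratio 1 : 1 : √2, so hypotenuse = leg·√2.
Hypotenuse = 20.29·√2 ≈ 20.29·1.41421 ≈ 28.6944

Hypotenuse = 20.29√2 = 28.69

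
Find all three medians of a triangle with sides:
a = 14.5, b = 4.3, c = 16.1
Median formula: m_a = ½√(2b² + 2c² − a²) (and cyclically). a² = 210.25, b² = 18.49, c² = 259.21.
m_a = ½√(2·18.49 + 2·259.21 − 210.25) = ½√345.15 ≈ ½·18.5782 ≈ 9.28911
m_b = ½√(2·210.25 + 2·259.21 − 18.49) = ½√920.43 ≈ ½·30.3386 ≈ 15.1693
m_c = ½√(2·210.25 + 2·18.49 − 259.21) = ½√198.27 ≈ ½·14.0808 ≈ 7.04042

m_a = 9.289, m_b = 15.17, m_c = 7.04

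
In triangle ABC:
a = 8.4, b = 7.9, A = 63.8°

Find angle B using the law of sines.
a/sin(A) = b/sin(B)  ⇒  sin(B) = b·sin(A)/a = 7.9·sin(63.8°)/8.4
sin(63.8°) ≈ 0.897258
sin(B) ≈ 7.9·0.897258/8.4 ≈ 7.08834/8.4 ≈ 0.84385
B = arcsin(0.84385) ≈ 57.5489°
(Since b ≤ a we need B ≤ A, so the obtuse alternative 180° − 57.5489° ≈ 122.451° is rejected.)

B = 57.55°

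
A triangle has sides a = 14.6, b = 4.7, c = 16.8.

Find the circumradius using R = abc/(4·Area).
First find the area with Heron's formula.
s = (14.6 + 4.7 + 16.8)/2 = 18.05
Area = √(s(s−a)(s−b)(s−c)) = √(18.05·3.45·13.35·1.25) ≈ √1039.17 ≈ 32.2362
abc = 14.6·4.7·16.8 = 1152.816
R = abc/(4·Area) ≈ 1152.816/(4·32.2362) = 1152.816/128.945 ≈ 8.94038

R = 8.94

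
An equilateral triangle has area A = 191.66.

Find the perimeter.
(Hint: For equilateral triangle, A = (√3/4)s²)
A = (√3/4)s²  ⇒  s² = 4A/√3 = 4·191.66/√3 = 766.64/1.73205 ≈ 442.62
s ≈ √442.62 ≈ 21.0385
Perimeter = 3s ≈ 3·21.0385 ≈ 63.1156

Perimeter = 63.12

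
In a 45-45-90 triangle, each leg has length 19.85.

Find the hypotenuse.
In a 45-45-90 triangle the sides are in ratio 1 : 1 : √2, so hypotenuse = leg·√2.
Hypotenuse = 19.85·√2 ≈ 19.85·1.41421 ≈ 28.0721

Hypotenuse = 19.85√2 = 28.07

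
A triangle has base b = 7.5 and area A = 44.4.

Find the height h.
A = ½·b·h  ⇒  h = 2A/b = 2·44.4/7.5 = 88.8/7.5 ≈ 11.84

h = 11.84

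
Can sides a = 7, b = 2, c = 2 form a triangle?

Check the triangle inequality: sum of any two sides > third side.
a + b vs c: 7 + 2 = 9 > 2  ✓
a + c vs b: 7 + 2 = 9 > 2  ✓
b + c vs a: 2 + 2 = 4 ≤ 7  ✗

No: 2 + 2 = 4 is not > 7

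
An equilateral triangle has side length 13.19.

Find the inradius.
r = Area/s with s the semi-perimeter.
Area = (√3/4)·13.19² = (√3/4)·173.9761 ≈ 0.433013·173.9761 ≈ 75.3339
s = 3·13.19/2 = 19.785
r ≈ 75.3339/19.785 ≈ 3.80763
(Equivalently r = side/(2√3) = 13.19/3.4641 ≈ 3.80763.)

r = 3.808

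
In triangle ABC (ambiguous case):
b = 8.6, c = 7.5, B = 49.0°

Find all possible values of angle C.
b/sin(B) = c/sin(C)  ⇒  sin(C) = c·sin(B)/b = 7.5·sin(49.0°)/8.6
sin(49.0°) ≈ 0.75471
sin(C) ≈ 7.5·0.75471/8.6 ≈ 5.66032/8.6 ≈ 0.658177
Candidate 1: C₁ = arcsin(0.658177) ≈ 41.161°  →  A = 180° − 49.0° − 41.161° ≈ 89.839° > 0, valid
Candidate 2: C₂ = 180° − C₁ ≈ 138.839°  →  A = 180° − 49.0° − 138.839° ≈ -7.839° ≤ 0, not a valid triangle

C = 41.16° (one solution)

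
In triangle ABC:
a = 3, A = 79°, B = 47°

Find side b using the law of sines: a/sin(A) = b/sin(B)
a/sin(A) = b/sin(B)  ⇒  b = a·sin(B)/sin(A) = 3·sin(47°)/sin(79°)
sin(47°) ≈ 0.731354, sin(79°) ≈ 0.981627
b ≈ 3·0.731354/0.981627 ≈ 2.19406/0.981627 ≈ 2.23513

b = 2.235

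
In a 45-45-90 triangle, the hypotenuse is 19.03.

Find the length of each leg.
In a 45-45-90 triangle hypotenuse = leg·√2, so leg = hypotenuse/√2.
Leg = 19.03/√2 ≈ 19.03/1.41421 ≈ 13.4562

Each leg = 13.46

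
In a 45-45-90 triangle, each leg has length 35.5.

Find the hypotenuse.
In a 45-45-90 triangle the sides are in ratio 1 : 1 : √2, so hypotenuse = leg·√2.
Hypotenuse = 35.5·√2 ≈ 35.5·1.41421 ≈ 50.2046

Hypotenuse = 35.5√2 = 50.2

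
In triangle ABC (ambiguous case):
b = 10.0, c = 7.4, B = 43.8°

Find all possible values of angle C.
b/sin(B) = c/sin(C)  ⇒  sin(C) = c·sin(B)/b = 7.4·sin(43.8°)/10.0
sin(43.8°) ≈ 0.692143
sin(C) ≈ 7.4·0.692143/10.0 ≈ 5.12186/10.0 ≈ 0.512186
Candidate 1: C₁ = arcsin(0.512186) ≈ 30.8095°  →  A = 180° − 43.8° − 30.8095° ≈ 105.39° > 0, valid
Candidate 2: C₂ = 180° − C₁ ≈ 149.19°  →  A = 180° − 43.8° − 149.19° ≈ -12.9905° ≤ 0, not a valid triangle

C = 30.81° (one solution)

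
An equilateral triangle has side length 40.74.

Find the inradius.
r = Area/s with s the semi-perimeter.
Area = (√3/4)·40.74² = (√3/4)·1659.7476 ≈ 0.433013·1659.7476 ≈ 718.692
s = 3·40.74/2 = 61.11
r ≈ 718.692/61.11 ≈ 11.7606
(Equivalently r = side/(2√3) = 40.74/3.4641 ≈ 11.7606.)

r = 11.76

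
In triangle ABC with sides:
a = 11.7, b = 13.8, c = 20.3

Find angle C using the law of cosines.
c² = a² + b² − 2ab·cos(C)  ⇒  cos(C) = (a² + b² − c²)/(2ab)
cos(C) = (11.7² + 13.8² − 20.3²)/(2·11.7·13.8) = (136.89 + 190.44 − 412.09)/322.92 = -84.76/322.92 ≈ -0.26248
C = arccos(-0.26248) ≈ 105.217°

C = 105.2°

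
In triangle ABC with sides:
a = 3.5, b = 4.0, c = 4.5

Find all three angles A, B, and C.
Law of cosines for each angle (a² = 12.25, b² = 16, c² = 20.25):
cos(A) = (b² + c² − a²)/(2bc) = (16 + 20.25 − 12.25)/(2·4.0·4.5) = 24/36 ≈ 0.666667  ⇒  A ≈ 48.1897°
cos(B) = (a² + c² − b²)/(2ac) = (12.25 + 20.25 − 16)/(2·3.5·4.5) = 16.5/31.5 ≈ 0.52381  ⇒  B ≈ 58.4119°
cos(C) = (a² + b² − c²)/(2ab) = (12.25 + 16 − 20.25)/(2·3.5·4.0) = 8/28 ≈ 0.285714  ⇒  C ≈ 73.3985°
Check: A + B + C ≈ 180°

A = 48.19°, B = 58.41°, C = 73.4°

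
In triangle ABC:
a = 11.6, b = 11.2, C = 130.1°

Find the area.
Two sides and the included angle (SAS): A = ½·a·b·sin(C) = ½·11.6·11.2·sin(130.1°)
sin(130.1°) ≈ 0.764921
A ≈ ½·129.92·0.764921 = 64.96·0.764921 ≈ 49.6893

Area = 49.69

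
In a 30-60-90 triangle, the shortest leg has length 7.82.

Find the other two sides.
In a 30-60-90 triangle the sides are in ratio 1 : √3 : 2 (short leg : long leg : hypotenuse).
Long leg = 7.82·√3 ≈ 7.82·1.73205 ≈ 13.5446
Hypotenuse = 2·7.82 = 15.64

Long leg = 7.82√3 = 13.54, Hypotenuse = 15.64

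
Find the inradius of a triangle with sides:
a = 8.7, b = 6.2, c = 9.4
r = Area/s where s is the semi-perimeter.
s = (8.7 + 6.2 + 9.4)/2 = 24.3/2 = 12.15
Area = √(s(s−a)(s−b)(s−c)) = √(12.15·3.45·5.95·2.75) ≈ √685.875 ≈ 26.1892
r ≈ 26.1892/12.15 ≈ 2.15549

r = 2.155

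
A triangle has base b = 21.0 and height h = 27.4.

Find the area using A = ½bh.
A = ½·b·h = ½·21.0·27.4 = ½·575.4 = 287.7

Area = 287.7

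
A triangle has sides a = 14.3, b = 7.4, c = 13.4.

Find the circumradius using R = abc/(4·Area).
First find the area with Heron's formula.
s = (14.3 + 7.4 + 13.4)/2 = 17.55
Area = √(s(s−a)(s−b)(s−c)) = √(17.55·3.25·10.15·4.15) ≈ √2402.56 ≈ 49.0159
abc = 14.3·7.4·13.4 = 1417.988
R = abc/(4·Area) ≈ 1417.988/(4·49.0159) = 1417.988/196.064 ≈ 7.23228

R = 7.232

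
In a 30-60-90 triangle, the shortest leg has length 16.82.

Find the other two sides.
In a 30-60-90 triangle the sides are in ratio 1 : √3 : 2 (short leg : long leg : hypotenuse).
Long leg = 16.82·√3 ≈ 16.82·1.73205 ≈ 29.1331
Hypotenuse = 2·16.82 = 33.64

Long leg = 16.82√3 = 29.13, Hypotenuse = 33.64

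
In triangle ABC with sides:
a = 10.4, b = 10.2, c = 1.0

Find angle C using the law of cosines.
c² = a² + b² − 2ab·cos(C)  ⇒  cos(C) = (a² + b² − c²)/(2ab)
cos(C) = (10.4² + 10.2² − 1.0²)/(2·10.4·10.2) = (108.16 + 104.04 − 1)/212.16 = 211.2/212.16 ≈ 0.995475
C = arccos(0.995475) ≈ 5.45262°

C = 5.453°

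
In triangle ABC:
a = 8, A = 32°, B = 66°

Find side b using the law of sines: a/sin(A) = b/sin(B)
a/sin(A) = b/sin(B)  ⇒  b = a·sin(B)/sin(A) = 8·sin(66°)/sin(32°)
sin(66°) ≈ 0.913545, sin(32°) ≈ 0.529919
b ≈ 8·0.913545/0.529919 ≈ 7.30836/0.529919 ≈ 13.7915

b = 13.79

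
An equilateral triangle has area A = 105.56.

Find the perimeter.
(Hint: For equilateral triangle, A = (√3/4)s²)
A = (√3/4)s²  ⇒  s² = 4A/√3 = 4·105.56/√3 = 422.24/1.73205 ≈ 243.78
s ≈ √243.78 ≈ 15.6135
Perimeter = 3s ≈ 3·15.6135 ≈ 46.8404

Perimeter = 46.84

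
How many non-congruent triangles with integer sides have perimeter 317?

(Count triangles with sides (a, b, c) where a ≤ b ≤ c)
Let a ≤ b ≤ c with a + b + c = 317. The only binding inequality is a + b > c, i.e. 317 − c > c, so c < 317/2; and c ≥ 317/3 since c is the largest side.
So 106 ≤ c ≤ 158. For each c, b runs from ⌈(317 − c)/2⌉ up to c (then a = 317 − b − c satisfies 1 ≤ a ≤ b automatically), giving c − ⌈(317 − c)/2⌉ + 1 choices.
Summing over c: 1 + 3 + 4 + 6 + … + 78 + 79  (53 terms, c = 106, …, 158) = 2133
Check (closed form: nearest integer to p²/48 for even p, (p+3)²/48 for odd p): (317+3)²/48 = 320²/48 = 102400/48 ≈ 2133.33 → 2133

2133 triangles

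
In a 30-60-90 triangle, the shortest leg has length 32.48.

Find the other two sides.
In a 30-60-90 triangle the sides are in ratio 1 : √3 : 2 (short leg : long leg : hypotenuse).
Long leg = 32.48·√3 ≈ 32.48·1.73205 ≈ 56.257
Hypotenuse = 2·32.48 = 64.96

Long leg = 32.48√3 = 56.26, Hypotenuse = 64.96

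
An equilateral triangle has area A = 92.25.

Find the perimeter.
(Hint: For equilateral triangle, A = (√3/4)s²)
A = (√3/4)s²  ⇒  s² = 4A/√3 = 4·92.25/√3 = 369/1.73205 ≈ 213.042
s ≈ √213.042 ≈ 14.596
Perimeter = 3s ≈ 3·14.596 ≈ 43.7879

Perimeter = 43.79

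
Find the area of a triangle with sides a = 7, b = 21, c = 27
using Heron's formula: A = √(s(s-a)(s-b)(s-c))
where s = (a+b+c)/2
s = (7 + 21 + 27)/2 = 55/2 = 27.5
s − a = 20.5, s − b = 6.5, s − c = 0.5
s(s−a)(s−b)(s−c) = 27.5·20.5·6.5·0.5 = 1832.1875
Area = √1832.1875 ≈ 42.8041

s = 27.5, Area = 42.8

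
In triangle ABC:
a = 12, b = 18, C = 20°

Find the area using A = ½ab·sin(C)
A = ½·a·b·sin(C) = ½·12·18·sin(20°)
sin(20°) ≈ 0.34202
A ≈ ½·216·0.34202 = 108·0.34202 ≈ 36.9382

Area = 36.94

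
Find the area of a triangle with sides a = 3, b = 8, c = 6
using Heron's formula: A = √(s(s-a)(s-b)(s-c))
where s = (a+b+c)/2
s = (3 + 8 + 6)/2 = 17/2 = 8.5
s − a = 5.5, s − b = 0.5, s − c = 2.5
s(s−a)(s−b)(s−c) = 8.5·5.5·0.5·2.5 = 58.4375
Area = √58.4375 ≈ 7.64444

s = 8.5, Area = 7.644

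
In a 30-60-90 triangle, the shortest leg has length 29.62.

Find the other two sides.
In a 30-60-90 triangle the sides are in ratio 1 : √3 : 2 (short leg : long leg : hypotenuse).
Long leg = 29.62·√3 ≈ 29.62·1.73205 ≈ 51.3033
Hypotenuse = 2·29.62 = 59.24

Long leg = 29.62√3 = 51.3, Hypotenuse = 59.24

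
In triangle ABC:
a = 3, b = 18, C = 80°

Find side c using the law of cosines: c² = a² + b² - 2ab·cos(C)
c² = 3² + 18² − 2·3·18·cos(80°)
cos(80°) ≈ 0.173648
c² ≈ 9 + 324 − 108·(0.173648) ≈ 333 − 18.754 ≈ 314.246
c ≈ √314.246 ≈ 17.727

c = 17.73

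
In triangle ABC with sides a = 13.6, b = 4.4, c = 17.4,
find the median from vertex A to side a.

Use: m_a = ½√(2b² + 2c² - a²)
m_a = ½√(2·4.4² + 2·17.4² − 13.6²) = ½√(2·19.36 + 2·302.76 − 184.96) = ½√(38.72 + 605.52 − 184.96) = ½√459.28
√459.28 ≈ 21.4308, so m_a ≈ 10.7154

m_a = 10.72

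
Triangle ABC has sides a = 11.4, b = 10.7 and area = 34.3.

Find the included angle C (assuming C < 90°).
Area = ½·a·b·sin(C)  ⇒  sin(C) = 2·Area/(a·b) = 2·34.3/(11.4·10.7) = 68.6/121.98 ≈ 0.562387
C = arcsin(0.562387) ≈ 34.2211° (taking the acute solution since C < 90°)

C = 34.22°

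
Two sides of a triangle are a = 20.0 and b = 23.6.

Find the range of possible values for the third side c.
Triangle inequality: |a − b| < c < a + b
|a − b| = |20.0 − 23.6| = 3.6
a + b = 20.0 + 23.6 = 43.6

3.6 < c < 43.6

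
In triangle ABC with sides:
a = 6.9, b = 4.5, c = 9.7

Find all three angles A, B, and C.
Law of cosines for each angle (a² = 47.61, b² = 20.25, c² = 94.09):
cos(A) = (b² + c² − a²)/(2bc) = (20.25 + 94.09 − 47.61)/(2·4.5·9.7) = 66.73/87.3 ≈ 0.764376  ⇒  A ≈ 40.1485°
cos(B) = (a² + c² − b²)/(2ac) = (47.61 + 94.09 − 20.25)/(2·6.9·9.7) = 121.45/133.86 ≈ 0.907291  ⇒  B ≈ 24.8663°
cos(C) = (a² + b² − c²)/(2ab) = (47.61 + 20.25 − 94.09)/(2·6.9·4.5) = -26.23/62.1 ≈ -0.422383  ⇒  C ≈ 114.985°
Check: A + B + C ≈ 180°

A = 40.15°, B = 24.87°, C = 115°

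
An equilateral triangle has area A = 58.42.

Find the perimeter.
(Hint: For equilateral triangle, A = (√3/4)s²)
A = (√3/4)s²  ⇒  s² = 4A/√3 = 4·58.42/√3 = 233.68/1.73205 ≈ 134.915
s ≈ √134.915 ≈ 11.6153
Perimeter = 3s ≈ 3·11.6153 ≈ 34.8459

Perimeter = 34.85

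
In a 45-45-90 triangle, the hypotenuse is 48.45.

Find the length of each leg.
In a 45-45-90 triangle hypotenuse = leg·√2, so leg = hypotenuse/√2.
Leg = 48.45/√2 ≈ 48.45/1.41421 ≈ 34.2593

Each leg = 34.26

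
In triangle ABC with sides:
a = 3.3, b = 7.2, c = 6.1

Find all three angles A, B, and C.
Law of cosines for each angle (a² = 10.89, b² = 51.84, c² = 37.21):
cos(A) = (b² + c² − a²)/(2bc) = (51.84 + 37.21 − 10.89)/(2·7.2·6.1) = 78.16/87.84 ≈ 0.8898  ⇒  A ≈ 27.1519°
cos(B) = (a² + c² − b²)/(2ac) = (10.89 + 37.21 − 51.84)/(2·3.3·6.1) = -3.74/40.26 ≈ -0.0928962  ⇒  B ≈ 95.3302°
cos(C) = (a² + b² − c²)/(2ab) = (10.89 + 51.84 − 37.21)/(2·3.3·7.2) = 25.52/47.52 ≈ 0.537037  ⇒  C ≈ 57.5178°
Check: A + B + C ≈ 180°

A = 27.15°, B = 95.33°, C = 57.52°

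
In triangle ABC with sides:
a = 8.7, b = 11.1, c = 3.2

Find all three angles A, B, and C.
Law of cosines for each angle (a² = 75.69, b² = 123.21, c² = 10.24):
cos(A) = (b² + c² − a²)/(2bc) = (123.21 + 10.24 − 75.69)/(2·11.1·3.2) = 57.76/71.04 ≈ 0.813063  ⇒  A ≈ 35.6037°
cos(B) = (a² + c² − b²)/(2ac) = (75.69 + 10.24 − 123.21)/(2·8.7·3.2) = -37.28/55.68 ≈ -0.66954  ⇒  B ≈ 132.032°
cos(C) = (a² + b² − c²)/(2ab) = (75.69 + 123.21 − 10.24)/(2·8.7·11.1) = 188.66/193.14 ≈ 0.976804  ⇒  C ≈ 12.3647°
Check: A + B + C ≈ 180°

A = 35.6°, B = 132°, C = 12.36°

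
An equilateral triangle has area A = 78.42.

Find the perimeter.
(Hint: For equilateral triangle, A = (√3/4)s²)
A = (√3/4)s²  ⇒  s² = 4A/√3 = 4·78.42/√3 = 313.68/1.73205 ≈ 181.103
s ≈ √181.103 ≈ 13.4575
Perimeter = 3s ≈ 3·13.4575 ≈ 40.3724

Perimeter = 40.37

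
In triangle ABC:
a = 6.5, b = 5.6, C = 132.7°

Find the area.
Two sides and the included angle (SAS): A = ½·a·b·sin(C) = ½·6.5·5.6·sin(132.7°)
sin(132.7°) ≈ 0.734915
A ≈ ½·36.4·0.734915 = 18.2·0.734915 ≈ 13.3754

Area = 13.38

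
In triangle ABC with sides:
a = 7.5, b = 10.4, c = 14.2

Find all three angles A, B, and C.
Law of cosines for each angle (a² = 56.25, b² = 108.16, c² = 201.64):
cos(A) = (b² + c² − a²)/(2bc) = (108.16 + 201.64 − 56.25)/(2·10.4·14.2) = 253.55/295.36 ≈ 0.858444  ⇒  A ≈ 30.8577°
cos(B) = (a² + c² − b²)/(2ac) = (56.25 + 201.64 − 108.16)/(2·7.5·14.2) = 149.73/213 ≈ 0.702958  ⇒  B ≈ 45.3352°
cos(C) = (a² + b² − c²)/(2ab) = (56.25 + 108.16 − 201.64)/(2·7.5·10.4) = -37.23/156 ≈ -0.238654  ⇒  C ≈ 103.807°
Check: A + B + C ≈ 180°

A = 30.86°, B = 45.34°, C = 103.8°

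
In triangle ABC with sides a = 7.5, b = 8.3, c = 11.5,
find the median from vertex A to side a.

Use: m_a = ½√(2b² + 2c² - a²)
m_a = ½√(2·8.3² + 2·11.5² − 7.5²) = ½√(2·68.89 + 2·132.25 − 56.25) = ½√(137.78 + 264.5 − 56.25) = ½√346.03
√346.03 ≈ 18.6019, so m_a ≈ 9.30094

m_a = 9.301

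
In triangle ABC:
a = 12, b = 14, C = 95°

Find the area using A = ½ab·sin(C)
A = ½·a·b·sin(C) = ½·12·14·sin(95°)
sin(95°) ≈ 0.996195
A ≈ ½·168·0.996195 = 84·0.996195 ≈ 83.6804

Area = 83.68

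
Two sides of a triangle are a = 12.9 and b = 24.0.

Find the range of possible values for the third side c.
Triangle inequality: |a − b| < c < a + b
|a − b| = |12.9 − 24.0| = 11.1
a + b = 12.9 + 24.0 = 36.9

11.1 < c < 36.9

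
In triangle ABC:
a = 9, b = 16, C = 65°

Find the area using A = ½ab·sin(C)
A = ½·a·b·sin(C) = ½·9·16·sin(65°)
sin(65°) ≈ 0.906308
A ≈ ½·144·0.906308 = 72·0.906308 ≈ 65.2542

Area = 65.25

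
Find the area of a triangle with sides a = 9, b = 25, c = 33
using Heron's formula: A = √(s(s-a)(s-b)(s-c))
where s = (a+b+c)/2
s = (9 + 25 + 33)/2 = 67/2 = 33.5
s − a = 24.5, s − b = 8.5, s − c = 0.5
s(s−a)(s−b)(s−c) = 33.5·24.5·8.5·0.5 = 3488.1875
Area = √3488.1875 ≈ 59.0609

s = 33.5, Area = 59.06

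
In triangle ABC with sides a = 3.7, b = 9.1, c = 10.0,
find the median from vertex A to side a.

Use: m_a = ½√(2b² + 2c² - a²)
m_a = ½√(2·9.1² + 2·10.0² − 3.7²) = ½√(2·82.81 + 2·100 − 13.69) = ½√(165.62 + 200 − 13.69) = ½√351.93
√351.93 ≈ 18.7598, so m_a ≈ 9.3799

m_a = 9.38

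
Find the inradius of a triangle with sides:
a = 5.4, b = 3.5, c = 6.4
r = Area/s where s is the semi-perimeter.
s = (5.4 + 3.5 + 6.4)/2 = 15.3/2 = 7.65
Area = √(s(s−a)(s−b)(s−c)) = √(7.65·2.25·4.15·1.25) ≈ √89.2898 ≈ 9.44933
r ≈ 9.44933/7.65 ≈ 1.23521

r = 1.235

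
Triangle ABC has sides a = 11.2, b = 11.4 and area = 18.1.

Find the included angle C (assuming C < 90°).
Area = ½·a·b·sin(C)  ⇒  sin(C) = 2·Area/(a·b) = 2·18.1/(11.2·11.4) = 36.2/127.68 ≈ 0.283521
C = arcsin(0.283521) ≈ 16.4705° (taking the acute solution since C < 90°)

C = 16.47°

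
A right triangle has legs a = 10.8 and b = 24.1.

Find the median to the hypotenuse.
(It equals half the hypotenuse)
Hypotenuse c = √(a² + b²) = √(116.64 + 580.81) = √697.45 ≈ 26.4093
Median to hypotenuse = c/2 ≈ 26.4093/2 ≈ 13.2046

Median = 13.2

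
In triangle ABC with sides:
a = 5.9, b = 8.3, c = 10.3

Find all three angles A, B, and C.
Law of cosines for each angle (a² = 34.81, b² = 68.89, c² = 106.09):
cos(A) = (b² + c² − a²)/(2bc) = (68.89 + 106.09 − 34.81)/(2·8.3·10.3) = 140.17/170.98 ≈ 0.819803  ⇒  A ≈ 34.9349°
cos(B) = (a² + c² − b²)/(2ac) = (34.81 + 106.09 − 68.89)/(2·5.9·10.3) = 72.01/121.54 ≈ 0.59248  ⇒  B ≈ 53.6668°
cos(C) = (a² + b² − c²)/(2ab) = (34.81 + 68.89 − 106.09)/(2·5.9·8.3) = -2.39/97.94 ≈ -0.0244027  ⇒  C ≈ 91.3983°
Check: A + B + C ≈ 180°

A = 34.93°, B = 53.67°, C = 91.4°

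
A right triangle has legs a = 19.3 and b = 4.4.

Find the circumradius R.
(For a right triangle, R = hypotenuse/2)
Hypotenuse c = √(a² + b²) = √(372.49 + 19.36) = √391.85 ≈ 19.7952
R = c/2 ≈ 19.7952/2 ≈ 9.8976

R = 9.898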